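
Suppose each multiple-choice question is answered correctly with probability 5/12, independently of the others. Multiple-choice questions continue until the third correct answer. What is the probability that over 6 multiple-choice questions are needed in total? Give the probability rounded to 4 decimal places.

0.5098

Needing more than 6 multiple-choice questions ⇔ fewer than 3 successes in the first 6. With X ~ Binomial(6, 0.416667), P(Y > 6) = P(X ≤ 2).
  k=0: C(6,0)·0.416667^0·0.583333^6 = 0.039400
  k=1: C(6,1)·0.416667^1·0.583333^5 = 0.168859
  k=2: C(6,2)·0.416667^2·0.583333^4 = 0.301534
P(X ≤ 2) = 0.509793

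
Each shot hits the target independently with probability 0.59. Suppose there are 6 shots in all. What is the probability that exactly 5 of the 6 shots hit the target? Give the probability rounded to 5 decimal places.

0.17587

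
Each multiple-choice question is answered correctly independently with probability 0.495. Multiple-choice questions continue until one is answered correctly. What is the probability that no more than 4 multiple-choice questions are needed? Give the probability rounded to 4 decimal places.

0.9350

Y = number of multiple-choice questions to the first success; geometric, p = 0.495.
P(Y ≤ 4) = 1 − (1−p)^4 = 1 − 0.065038 = 0.934962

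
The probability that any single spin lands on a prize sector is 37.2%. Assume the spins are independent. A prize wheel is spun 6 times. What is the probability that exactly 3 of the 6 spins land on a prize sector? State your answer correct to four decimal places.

X ~ Binomial(n=6, p=0.372).
P(X=3) = C(6,3) · p^3 · (1−p)^3
= 20 · 0.051479 · 0.24767 = 0.254999

0.2550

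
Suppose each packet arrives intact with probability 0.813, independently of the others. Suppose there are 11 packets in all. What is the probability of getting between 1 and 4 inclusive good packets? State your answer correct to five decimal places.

0.00130

X ~ Binomial(11, 0.813); P(1 ≤ X ≤ 4) = Σ C(11,k) p^k (1−p)^(11−k) over k:
  k=1: C(11,1)·0.813^1·0.187^10 = 0.0000005
  k=2: C(11,2)·0.813^2·0.187^9 = 0.0000102
  k=3: C(11,3)·0.813^3·0.187^8 = 0.0001326
  k=4: C(11,4)·0.813^4·0.187^7 = 0.0011528
Total = 0.0012961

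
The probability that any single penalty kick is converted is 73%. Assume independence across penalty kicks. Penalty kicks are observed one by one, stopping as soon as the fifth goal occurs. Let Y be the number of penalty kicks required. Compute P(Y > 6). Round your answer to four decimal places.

0.5128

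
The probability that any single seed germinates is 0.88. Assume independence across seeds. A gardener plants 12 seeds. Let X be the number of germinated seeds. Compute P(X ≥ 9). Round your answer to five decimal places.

0.95359

X ~ Binomial(12, 0.88); P(X ≥ 9) = Σ C(12,k) p^k (1−p)^(12−k) over k:
  k=9: C(12,9)·0.88^9·0.12^3 = 0.1203124
  k=10: C(12,10)·0.88^10·0.12^2 = 0.2646873
  k=11: C(12,11)·0.88^11·0.12^1 = 0.3529164
  k=12: C(12,12)·0.88^12·0.12^0 = 0.2156712
Total = 0.9535873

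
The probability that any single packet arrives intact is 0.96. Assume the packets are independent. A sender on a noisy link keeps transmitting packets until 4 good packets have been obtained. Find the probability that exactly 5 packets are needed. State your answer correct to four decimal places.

Y = trial on which the fourth success occurs; negative binomial, r=4, p=0.96.
P(Y=5) = C(4,3) · p^4 · (1−p)^1
= 4 · 0.84935 · 0.04 = 0.135895

0.1359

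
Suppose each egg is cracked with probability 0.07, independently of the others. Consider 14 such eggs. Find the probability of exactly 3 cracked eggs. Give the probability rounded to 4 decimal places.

0.0562

X ~ Binomial(n=14, p=0.07).
P(X=3) = C(14,3) · p^3 · (1−p)^11
= 364 · 0.000343 · 0.4501 = 0.056196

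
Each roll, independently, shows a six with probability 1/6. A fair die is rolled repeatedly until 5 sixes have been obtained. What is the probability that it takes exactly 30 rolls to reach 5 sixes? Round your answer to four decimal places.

Y = trial on which the fifth success occurs; negative binomial, r=5, p=0.166667.
P(Y=30) = C(29,4) · p^5 · (1−p)^25
= 23751 · 0.0001286 · 0.010483 = 0.032018

0.0320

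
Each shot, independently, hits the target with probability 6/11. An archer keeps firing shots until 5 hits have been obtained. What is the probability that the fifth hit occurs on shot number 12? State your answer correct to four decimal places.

Y = trial on which the fifth success occurs; negative binomial, r=5, p=0.545455.
P(Y=12) = C(11,4) · p^5 · (1−p)^7
= 330 · 0.048283 · 0.004009 = 0.063878

0.0639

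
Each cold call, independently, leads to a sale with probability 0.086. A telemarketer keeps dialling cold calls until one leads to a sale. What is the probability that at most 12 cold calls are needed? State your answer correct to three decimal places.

Y = number of cold calls to the first success; geometric, p = 0.086.
P(Y ≤ 12) = 1 − (1−p)^12 = 1 − 0.33990 = 0.66010

0.660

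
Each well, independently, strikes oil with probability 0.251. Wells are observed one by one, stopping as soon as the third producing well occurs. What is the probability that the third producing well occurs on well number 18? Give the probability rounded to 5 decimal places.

0.02817

Y = trial on which the third success occurs; negative binomial, r=3, p=0.251.
P(Y=18) = C(17,2) · p^3 · (1−p)^15
= 136 · 0.015813 · 0.013099 = 0.0281700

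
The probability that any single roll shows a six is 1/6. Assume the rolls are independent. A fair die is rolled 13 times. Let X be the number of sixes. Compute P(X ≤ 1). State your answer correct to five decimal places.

X ~ Binomial(13, 0.166667); P(X ≤ 1) = Σ C(13,k) p^k (1−p)^(13−k) over k:
  k=0: C(13,0)·0.166667^0·0.833333^13 = 0.0934639
  k=1: C(13,1)·0.166667^1·0.833333^12 = 0.2430061
Total = 0.3364700

0.33647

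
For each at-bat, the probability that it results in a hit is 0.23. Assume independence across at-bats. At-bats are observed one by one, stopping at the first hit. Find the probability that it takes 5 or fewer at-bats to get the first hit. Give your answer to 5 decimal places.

Y = number of at-bats to the first success; geometric, p = 0.23.
P(Y ≤ 5) = 1 − (1−p)^5 = 1 − 0.2706784 = 0.7293216

0.72932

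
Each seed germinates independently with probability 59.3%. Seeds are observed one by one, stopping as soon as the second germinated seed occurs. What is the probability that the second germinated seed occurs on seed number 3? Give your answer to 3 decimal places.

Y = trial on which the second success occurs; negative binomial, r=2, p=0.593.
P(Y=3) = C(2,1) · p^2 · (1−p)^1
= 2 · 0.35165 · 0.407 = 0.28624

0.286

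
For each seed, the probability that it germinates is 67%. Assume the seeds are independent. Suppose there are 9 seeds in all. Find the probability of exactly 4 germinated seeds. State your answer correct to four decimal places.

X ~ Binomial(n=9, p=0.67).
P(X=4) = C(9,4) · p^4 · (1−p)^5
= 126 · 0.20151 · 0.0039135 = 0.099366

0.0994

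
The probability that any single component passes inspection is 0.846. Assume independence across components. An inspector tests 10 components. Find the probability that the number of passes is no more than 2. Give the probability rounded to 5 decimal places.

0.00001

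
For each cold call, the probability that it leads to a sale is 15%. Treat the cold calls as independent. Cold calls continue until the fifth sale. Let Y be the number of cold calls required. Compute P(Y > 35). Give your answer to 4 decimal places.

0.3807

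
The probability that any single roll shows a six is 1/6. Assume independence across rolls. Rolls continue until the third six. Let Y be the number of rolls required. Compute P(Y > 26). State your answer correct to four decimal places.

Needing more than 26 rolls ⇔ fewer than 3 successes in the first 26. With X ~ Binomial(26, 0.166667), P(Y > 26) = P(X ≤ 2).
  k=0: C(26,0)·0.166667^0·0.833333^26 = 0.008735
  k=1: C(26,1)·0.166667^1·0.833333^25 = 0.045425
  k=2: C(26,2)·0.166667^2·0.833333^24 = 0.113561
P(X ≤ 2) = 0.167722

0.1677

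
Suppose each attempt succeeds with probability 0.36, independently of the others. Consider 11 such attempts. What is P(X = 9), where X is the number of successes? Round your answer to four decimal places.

X ~ Binomial(n=11, p=0.36).
P(X=9) = C(11,9) · p^9 · (1−p)^2
= 55 · 0.00010156 · 0.4096 = 0.002288

0.0023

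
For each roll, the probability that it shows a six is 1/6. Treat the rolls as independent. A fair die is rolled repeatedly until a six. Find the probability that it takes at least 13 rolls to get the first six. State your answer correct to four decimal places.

Y = number of rolls to the first success; geometric, p = 0.166667.
P(Y > 12) = P(first 12 all fail) = (1−p)^12 = 0.112157

0.1122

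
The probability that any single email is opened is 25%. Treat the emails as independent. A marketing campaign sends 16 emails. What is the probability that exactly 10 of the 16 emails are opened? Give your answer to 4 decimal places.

X ~ Binomial(n=16, p=0.25).
P(X=10) = C(16,10) · p^10 · (1−p)^6
= 8008 · 9.5367e-07 · 0.17798 = 0.001359

0.0014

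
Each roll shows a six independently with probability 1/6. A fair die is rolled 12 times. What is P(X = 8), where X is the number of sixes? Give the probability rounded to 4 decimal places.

X ~ Binomial(n=12, p=0.166667).
P(X=8) = C(12,8) · p^8 · (1−p)^4
= 495 · 5.9537e-07 · 0.48225 = 0.000142

0.0001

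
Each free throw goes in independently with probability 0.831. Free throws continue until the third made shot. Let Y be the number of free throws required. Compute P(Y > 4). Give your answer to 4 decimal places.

0.1352

Needing more than 4 free throws ⇔ fewer than 3 successes in the first 4. With X ~ Binomial(4, 0.831), P(Y > 4) = P(X ≤ 2).
  k=0: C(4,0)·0.831^0·0.169^4 = 0.000816
  k=1: C(4,1)·0.831^1·0.169^3 = 0.016044
  k=2: C(4,2)·0.831^2·0.169^2 = 0.118339
P(X ≤ 2) = 0.135199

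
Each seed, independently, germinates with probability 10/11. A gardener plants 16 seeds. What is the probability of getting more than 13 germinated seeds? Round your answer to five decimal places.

0.82699

X ~ Binomial(16, 0.909091); P(X ≥ 14) = Σ C(16,k) p^k (1−p)^(16−k) over k:
  k=14: C(16,14)·0.909091^14·0.090909^2 = 0.2611550
  k=15: C(16,15)·0.909091^15·0.090909^1 = 0.3482066
  k=16: C(16,16)·0.909091^16·0.090909^0 = 0.2176291
Total = 0.8269907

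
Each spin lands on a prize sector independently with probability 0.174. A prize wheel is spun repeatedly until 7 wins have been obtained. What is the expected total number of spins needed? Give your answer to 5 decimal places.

Y = total spins until the seventh success; negative binomial with r=7, p=0.174.
E[Y] = r / p = 7 / 0.174 = 40.2298851

40.22989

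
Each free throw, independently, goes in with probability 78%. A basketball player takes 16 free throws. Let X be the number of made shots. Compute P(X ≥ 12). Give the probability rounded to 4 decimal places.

X ~ Binomial(16, 0.78); P(X ≥ 12) = Σ C(16,k) p^k (1−p)^(16−k) over k:
  k=12: C(16,12)·0.78^12·0.22^4 = 0.216221
  k=13: C(16,13)·0.78^13·0.22^3 = 0.235877
  k=14: C(16,14)·0.78^14·0.22^2 = 0.179205
  k=15: C(16,15)·0.78^15·0.22^1 = 0.084715
  k=16: C(16,16)·0.78^16·0.22^0 = 0.018772
Total = 0.734791

0.7348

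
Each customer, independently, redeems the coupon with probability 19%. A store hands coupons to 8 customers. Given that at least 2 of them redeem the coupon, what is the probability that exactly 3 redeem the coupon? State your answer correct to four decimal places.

0.2868

X ~ Binomial(8, 0.19). Want P(X=3 | X≥2) = P(X=3) / P(X≥2).
P(X=3) = C(8,3)·0.19^3·0.81^5 = 0.133929
P(X≥2) = 1 − 0.185302 − 0.347727 = 0.466971
Ratio = 0.133929 / 0.466971 = 0.286803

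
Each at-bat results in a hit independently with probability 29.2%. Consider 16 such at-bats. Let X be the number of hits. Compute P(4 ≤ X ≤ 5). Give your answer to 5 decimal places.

X ~ Binomial(16, 0.292); P(4 ≤ X ≤ 5) = Σ C(16,k) p^k (1−p)^(16−k) over k:
  k=4: C(16,4)·0.292^4·0.708^12 = 0.2098949
  k=5: C(16,5)·0.292^5·0.708^11 = 0.2077604
Total = 0.4176553

0.41766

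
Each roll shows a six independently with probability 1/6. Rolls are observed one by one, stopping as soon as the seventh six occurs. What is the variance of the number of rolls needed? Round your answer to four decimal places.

Y = total rolls until the seventh success; negative binomial with r=7, p=0.166667.
Var(Y) = r(1−p)/p² = 7·0.833333 / 0.166667² = 210.000000

210.0000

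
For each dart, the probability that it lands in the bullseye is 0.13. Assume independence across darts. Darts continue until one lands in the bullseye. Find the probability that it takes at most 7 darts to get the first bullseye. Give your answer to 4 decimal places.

0.6227

Y = number of darts to the first success; geometric, p = 0.13.
P(Y ≤ 7) = 1 − (1−p)^7 = 1 − 0.377255 = 0.622745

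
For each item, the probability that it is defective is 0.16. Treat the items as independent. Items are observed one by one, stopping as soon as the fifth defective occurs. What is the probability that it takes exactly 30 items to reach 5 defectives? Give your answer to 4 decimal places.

0.0319

Y = trial on which the fifth success occurs; negative binomial, r=5, p=0.16.
P(Y=30) = C(29,4) · p^5 · (1−p)^25
= 23751 · 0.00010486 · 0.012793 = 0.031861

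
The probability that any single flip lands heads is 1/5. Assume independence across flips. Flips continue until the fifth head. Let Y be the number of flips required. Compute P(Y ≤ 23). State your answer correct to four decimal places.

Finishing within 23 flips ⇔ at least 5 successes in the first 23. With X ~ Binomial(23, 0.20), P(Y ≤ 23) = 1 − P(X ≤ 4).
  k=0: C(23,0)·0.20^0·0.80^23 = 0.005903
  k=1: C(23,1)·0.20^1·0.80^22 = 0.033942
  k=2: C(23,2)·0.20^2·0.80^21 = 0.093341
  k=3: C(23,3)·0.20^3·0.80^20 = 0.163346
  k=4: C(23,4)·0.20^4·0.80^19 = 0.204182
1 − 0.500714 = 0.499286

0.4993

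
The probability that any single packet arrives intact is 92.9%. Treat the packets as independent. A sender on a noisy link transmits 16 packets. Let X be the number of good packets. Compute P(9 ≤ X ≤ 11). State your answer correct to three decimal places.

0.004

X ~ Binomial(16, 0.929); P(9 ≤ X ≤ 11) = Σ C(16,k) p^k (1−p)^(16−k) over k:
  k=9: C(16,9)·0.929^9·0.071^7 = 0.00005
  k=10: C(16,10)·0.929^10·0.071^6 = 0.00049
  k=11: C(16,11)·0.929^11·0.071^5 = 0.00351
Total = 0.00405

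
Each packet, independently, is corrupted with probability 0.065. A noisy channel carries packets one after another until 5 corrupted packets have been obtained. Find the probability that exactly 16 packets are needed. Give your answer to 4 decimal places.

0.0008

Y = trial on which the fifth success occurs; negative binomial, r=5, p=0.065.
P(Y=16) = C(15,4) · p^5 · (1−p)^11
= 1365 · 1.1603e-06 · 0.47745 = 0.000756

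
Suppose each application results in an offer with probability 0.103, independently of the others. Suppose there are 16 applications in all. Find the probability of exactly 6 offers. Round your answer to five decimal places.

0.00322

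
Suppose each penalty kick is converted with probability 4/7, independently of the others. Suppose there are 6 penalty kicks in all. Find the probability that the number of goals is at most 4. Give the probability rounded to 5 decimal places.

0.80852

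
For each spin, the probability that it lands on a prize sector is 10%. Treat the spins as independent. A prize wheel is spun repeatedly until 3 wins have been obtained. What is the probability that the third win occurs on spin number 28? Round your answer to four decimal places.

Y = trial on which the third success occurs; negative binomial, r=3, p=0.10.
P(Y=28) = C(27,2) · p^3 · (1−p)^25
= 351 · 0.001 · 0.07179 = 0.025198

0.0252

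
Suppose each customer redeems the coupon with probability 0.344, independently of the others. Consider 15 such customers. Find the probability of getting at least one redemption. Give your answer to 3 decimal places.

0.998

P(at least one) = 1 − P(none) = 1 − (1 − 0.344)^15
= 1 − 0.00179 = 0.99821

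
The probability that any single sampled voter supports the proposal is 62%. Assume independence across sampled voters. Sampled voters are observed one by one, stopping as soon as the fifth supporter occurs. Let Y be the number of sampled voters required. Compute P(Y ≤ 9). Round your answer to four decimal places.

0.7738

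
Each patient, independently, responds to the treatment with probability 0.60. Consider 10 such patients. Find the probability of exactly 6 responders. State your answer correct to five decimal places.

X ~ Binomial(n=10, p=0.60).
P(X=6) = C(10,6) · p^6 · (1−p)^4
= 210 · 0.046656 · 0.0256 = 0.2508227

0.25082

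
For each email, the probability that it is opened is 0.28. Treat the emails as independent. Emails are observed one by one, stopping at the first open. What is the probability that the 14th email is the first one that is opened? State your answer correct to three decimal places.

Geometric (trials to first success), p = 0.28.
P(Y = 14) = (1−p)^13 · p = 0.013974 · 0.28 = 0.00391

0.004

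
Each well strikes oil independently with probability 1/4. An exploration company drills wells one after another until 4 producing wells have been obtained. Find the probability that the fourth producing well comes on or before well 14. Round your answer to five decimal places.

0.47866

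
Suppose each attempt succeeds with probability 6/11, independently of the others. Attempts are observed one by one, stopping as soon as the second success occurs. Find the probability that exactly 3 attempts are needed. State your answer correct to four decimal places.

Y = trial on which the second success occurs; negative binomial, r=2, p=0.545455.
P(Y=3) = C(2,1) · p^2 · (1−p)^1
= 2 · 0.29752 · 0.45455 = 0.270473

0.2705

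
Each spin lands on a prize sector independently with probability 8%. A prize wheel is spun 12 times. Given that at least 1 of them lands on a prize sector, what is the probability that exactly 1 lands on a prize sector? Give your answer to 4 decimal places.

0.6067

X ~ Binomial(12, 0.08). Want P(X=1 | X≥1) = P(X=1) / P(X≥1).
P(X=1) = C(12,1)·0.08^1·0.92^11 = 0.383652
P(X≥1) = 1 − 0.367666 = 0.632334
Ratio = 0.383652 / 0.632334 = 0.606724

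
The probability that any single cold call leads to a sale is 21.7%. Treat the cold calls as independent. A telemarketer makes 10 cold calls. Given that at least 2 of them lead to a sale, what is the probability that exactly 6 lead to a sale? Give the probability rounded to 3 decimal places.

X ~ Binomial(10, 0.217). Want P(X=6 | X≥2) = P(X=6) / P(X≥2).
P(X=6) = C(10,6)·0.217^6·0.783^4 = 0.00824
P(X≥2) = 1 − 0.08662 − 0.24006 = 0.67332
Ratio = 0.00824 / 0.67332 = 0.01224

0.012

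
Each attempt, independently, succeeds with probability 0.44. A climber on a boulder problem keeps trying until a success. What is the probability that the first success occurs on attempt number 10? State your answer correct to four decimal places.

Geometric (trials to first success), p = 0.44.
P(Y = 10) = (1−p)^9 · p = 0.0054162 · 0.44 = 0.002383

0.0024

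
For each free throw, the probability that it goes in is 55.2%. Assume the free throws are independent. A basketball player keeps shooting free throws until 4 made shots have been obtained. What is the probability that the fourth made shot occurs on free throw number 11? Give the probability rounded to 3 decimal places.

0.040

Y = trial on which the fourth success occurs; negative binomial, r=4, p=0.552.
P(Y=11) = C(10,3) · p^4 · (1−p)^7
= 120 · 0.092845 · 0.003622 = 0.04035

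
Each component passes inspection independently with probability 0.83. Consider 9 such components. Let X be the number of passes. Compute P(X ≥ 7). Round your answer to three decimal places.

0.814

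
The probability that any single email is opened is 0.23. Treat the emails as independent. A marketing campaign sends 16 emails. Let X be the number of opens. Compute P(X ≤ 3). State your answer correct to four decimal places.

X ~ Binomial(16, 0.23); P(X ≤ 3) = Σ C(16,k) p^k (1−p)^(16−k) over k:
  k=0: C(16,0)·0.23^0·0.77^16 = 0.015270
  k=1: C(16,1)·0.23^1·0.77^15 = 0.072981
  k=2: C(16,2)·0.23^2·0.77^14 = 0.163496
  k=3: C(16,3)·0.23^3·0.77^13 = 0.227903
Total = 0.479651

0.4797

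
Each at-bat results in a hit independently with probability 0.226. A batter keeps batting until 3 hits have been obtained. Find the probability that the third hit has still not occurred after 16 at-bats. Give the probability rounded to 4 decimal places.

0.2638

Needing more than 16 at-bats ⇔ fewer than 3 successes in the first 16. With X ~ Binomial(16, 0.226), P(Y > 16) = P(X ≤ 2).
  k=0: C(16,0)·0.226^0·0.774^16 = 0.016590
  k=1: C(16,1)·0.226^1·0.774^15 = 0.077507
  k=2: C(16,2)·0.226^2·0.774^14 = 0.169735
P(X ≤ 2) = 0.263833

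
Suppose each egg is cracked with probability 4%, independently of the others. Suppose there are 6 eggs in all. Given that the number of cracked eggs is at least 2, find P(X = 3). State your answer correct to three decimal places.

0.053

X ~ Binomial(6, 0.04). Want P(X=3 | X≥2) = P(X=3) / P(X≥2).
P(X=3) = C(6,3)·0.04^3·0.96^3 = 0.00113
P(X≥2) = 1 − 0.78276 − 0.19569 = 0.02155
Ratio = 0.00113 / 0.02155 = 0.05254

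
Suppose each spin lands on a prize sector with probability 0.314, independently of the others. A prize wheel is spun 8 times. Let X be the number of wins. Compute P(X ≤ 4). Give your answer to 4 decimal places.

X ~ Binomial(8, 0.314); P(X ≤ 4) = Σ C(8,k) p^k (1−p)^(8−k) over k:
  k=0: C(8,0)·0.314^0·0.686^8 = 0.049045
  k=1: C(8,1)·0.314^1·0.686^7 = 0.179593
  k=2: C(8,2)·0.314^2·0.686^6 = 0.287715
  k=3: C(8,3)·0.314^3·0.686^5 = 0.263389
  k=4: C(8,4)·0.314^4·0.686^4 = 0.150700
Total = 0.930441

0.9304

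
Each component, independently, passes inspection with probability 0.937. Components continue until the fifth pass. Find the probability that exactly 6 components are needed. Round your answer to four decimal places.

Y = trial on which the fifth success occurs; negative binomial, r=5, p=0.937.
P(Y=6) = C(5,4) · p^5 · (1−p)^1
= 5 · 0.72227 · 0.063 = 0.227514

0.2275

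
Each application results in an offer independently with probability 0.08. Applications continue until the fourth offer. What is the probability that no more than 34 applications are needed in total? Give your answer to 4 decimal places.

Finishing within 34 applications ⇔ at least 4 successes in the first 34. With X ~ Binomial(34, 0.08), P(Y ≤ 34) = 1 − P(X ≤ 3).
  k=0: C(34,0)·0.08^0·0.92^34 = 0.058720
  k=1: C(34,1)·0.08^1·0.92^33 = 0.173607
  k=2: C(34,2)·0.08^2·0.92^32 = 0.249088
  k=3: C(34,3)·0.08^3·0.92^31 = 0.231038
1 − 0.712454 = 0.287546

0.2875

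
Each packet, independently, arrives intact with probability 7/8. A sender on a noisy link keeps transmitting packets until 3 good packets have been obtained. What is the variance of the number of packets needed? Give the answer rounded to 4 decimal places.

0.4898

Y = total packets until the third success; negative binomial with r=3, p=0.875.
Var(Y) = r(1−p)/p² = 3·0.125 / 0.875² = 0.489796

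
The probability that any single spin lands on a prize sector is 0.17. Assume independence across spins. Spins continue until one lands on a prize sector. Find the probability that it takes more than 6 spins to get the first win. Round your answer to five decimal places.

Y = number of spins to the first success; geometric, p = 0.17.
P(Y > 6) = P(first 6 all fail) = (1−p)^6 = 0.3269404

0.32694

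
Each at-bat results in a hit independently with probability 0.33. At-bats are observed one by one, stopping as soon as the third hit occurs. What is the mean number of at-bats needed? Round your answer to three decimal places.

Y = total at-bats until the third success; negative binomial with r=3, p=0.33.
E[Y] = r / p = 3 / 0.33 = 9.09091

9.091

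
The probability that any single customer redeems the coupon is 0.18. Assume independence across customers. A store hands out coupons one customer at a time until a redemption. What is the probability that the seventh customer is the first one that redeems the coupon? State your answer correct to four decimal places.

Geometric (trials to first success), p = 0.18.
P(Y = 7) = (1−p)^6 · p = 0.30401 · 0.18 = 0.054721

0.0547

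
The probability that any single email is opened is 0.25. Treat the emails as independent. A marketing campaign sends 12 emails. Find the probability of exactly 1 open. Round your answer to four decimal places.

0.1267

X ~ Binomial(n=12, p=0.25).
P(X=1) = C(12,1) · p^1 · (1−p)^11
= 12 · 0.25 · 0.042235 = 0.126705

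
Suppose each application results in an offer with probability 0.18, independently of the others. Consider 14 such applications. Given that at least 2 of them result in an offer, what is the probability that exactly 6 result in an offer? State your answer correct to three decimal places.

X ~ Binomial(14, 0.18). Want P(X=6 | X≥2) = P(X=6) / P(X≥2).
P(X=6) = C(14,6)·0.18^6·0.82^8 = 0.02088
P(X≥2) = 1 − 0.06214 − 0.19098 = 0.74688
Ratio = 0.02088 / 0.74688 = 0.02795

0.028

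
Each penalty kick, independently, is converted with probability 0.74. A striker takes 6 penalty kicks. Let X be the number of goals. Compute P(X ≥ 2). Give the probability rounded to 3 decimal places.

X ~ Binomial(6, 0.74); P(X ≥ 2) = Σ C(6,k) p^k (1−p)^(6−k) over k:
  k=2: C(6,2)·0.74^2·0.26^4 = 0.03754
  k=3: C(6,3)·0.74^3·0.26^3 = 0.14244
  k=4: C(6,4)·0.74^4·0.26^2 = 0.30406
  k=5: C(6,5)·0.74^5·0.26^1 = 0.34617
  k=6: C(6,6)·0.74^6·0.26^0 = 0.16421
Total = 0.99442

0.994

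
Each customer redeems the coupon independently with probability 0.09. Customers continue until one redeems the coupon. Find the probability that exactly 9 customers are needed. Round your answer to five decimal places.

0.04232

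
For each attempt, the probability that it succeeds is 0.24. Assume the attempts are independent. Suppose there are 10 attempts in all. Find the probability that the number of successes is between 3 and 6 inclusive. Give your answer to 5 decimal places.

X ~ Binomial(10, 0.24); P(3 ≤ X ≤ 6) = Σ C(10,k) p^k (1−p)^(10−k) over k:
  k=3: C(10,3)·0.24^3·0.76^7 = 0.2429462
  k=4: C(10,4)·0.24^4·0.76^6 = 0.1342597
  k=5: C(10,5)·0.24^5·0.76^5 = 0.0508774
  k=6: C(10,6)·0.24^6·0.76^4 = 0.0133888
Total = 0.4414721

0.44147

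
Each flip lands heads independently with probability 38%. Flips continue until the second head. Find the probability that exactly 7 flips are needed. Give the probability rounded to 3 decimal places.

Y = trial on which the second success occurs; negative binomial, r=2, p=0.38.
P(Y=7) = C(6,1) · p^2 · (1−p)^5
= 6 · 0.1444 · 0.091613 = 0.07937

0.079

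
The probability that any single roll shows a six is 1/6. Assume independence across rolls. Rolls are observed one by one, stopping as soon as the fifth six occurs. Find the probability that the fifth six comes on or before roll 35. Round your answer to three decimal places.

0.716

Finishing within 35 rolls ⇔ at least 5 successes in the first 35. With X ~ Binomial(35, 0.166667), P(Y ≤ 35) = 1 − P(X ≤ 4).
  k=0: C(35,0)·0.166667^0·0.833333^35 = 0.00169
  k=1: C(35,1)·0.166667^1·0.833333^34 = 0.01185
  k=2: C(35,2)·0.166667^2·0.833333^33 = 0.04029
  k=3: C(35,3)·0.166667^3·0.833333^32 = 0.08865
  k=4: C(35,4)·0.166667^4·0.833333^31 = 0.14183
1 − 0.28432 = 0.71568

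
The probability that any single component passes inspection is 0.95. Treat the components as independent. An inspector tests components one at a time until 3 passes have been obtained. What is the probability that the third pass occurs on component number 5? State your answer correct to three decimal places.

Y = trial on which the third success occurs; negative binomial, r=3, p=0.95.
P(Y=5) = C(4,2) · p^3 · (1−p)^2
= 6 · 0.85737 · 0.0025 = 0.01286

0.013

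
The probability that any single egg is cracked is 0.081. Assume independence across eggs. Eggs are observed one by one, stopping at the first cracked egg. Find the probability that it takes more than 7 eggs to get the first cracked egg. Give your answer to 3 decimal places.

0.554

Y = number of eggs to the first success; geometric, p = 0.081.
P(Y > 7) = P(first 7 all fail) = (1−p)^7 = 0.55362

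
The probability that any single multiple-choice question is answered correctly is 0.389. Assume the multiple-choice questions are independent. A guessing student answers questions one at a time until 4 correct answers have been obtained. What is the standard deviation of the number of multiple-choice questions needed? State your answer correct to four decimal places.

4.0188

Y = total multiple-choice questions until the fourth success; negative binomial with r=4, p=0.389.
SD(Y) = √[r(1−p)/p²] = √(16.151096) = 4.018843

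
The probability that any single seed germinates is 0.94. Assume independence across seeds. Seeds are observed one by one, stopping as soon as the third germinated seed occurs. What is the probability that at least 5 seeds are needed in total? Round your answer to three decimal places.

0.020

Needing more than 4 seeds ⇔ fewer than 3 successes in the first 4. With X ~ Binomial(4, 0.94), P(Y > 4) = P(X ≤ 2).
  k=0: C(4,0)·0.94^0·0.06^4 = 0.00001
  k=1: C(4,1)·0.94^1·0.06^3 = 0.00081
  k=2: C(4,2)·0.94^2·0.06^2 = 0.01909
P(X ≤ 2) = 0.01991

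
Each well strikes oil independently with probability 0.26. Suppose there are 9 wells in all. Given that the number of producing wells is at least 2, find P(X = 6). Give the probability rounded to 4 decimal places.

X ~ Binomial(9, 0.26). Want P(X=6 | X≥2) = P(X=6) / P(X≥2).
P(X=6) = C(9,6)·0.26^6·0.74^3 = 0.010515
P(X≥2) = 1 − 0.066540 − 0.210412 = 0.723048
Ratio = 0.010515 / 0.723048 = 0.014543

0.0145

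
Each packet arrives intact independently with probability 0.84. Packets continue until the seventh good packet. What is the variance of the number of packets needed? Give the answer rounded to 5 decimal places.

1.58730

Y = total packets until the seventh success; negative binomial with r=7, p=0.84.
Var(Y) = r(1−p)/p² = 7·0.16 / 0.84² = 1.5873016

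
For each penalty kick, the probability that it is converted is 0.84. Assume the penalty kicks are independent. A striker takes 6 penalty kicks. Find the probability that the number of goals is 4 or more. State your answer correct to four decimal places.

0.9440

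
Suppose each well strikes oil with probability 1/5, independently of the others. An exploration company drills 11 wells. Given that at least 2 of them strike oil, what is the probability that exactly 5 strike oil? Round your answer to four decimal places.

0.0572

X ~ Binomial(11, 0.20). Want P(X=5 | X≥2) = P(X=5) / P(X≥2).
P(X=5) = C(11,5)·0.20^5·0.80^6 = 0.038755
P(X≥2) = 1 − 0.085899 − 0.236223 = 0.677877
Ratio = 0.038755 / 0.677877 = 0.057172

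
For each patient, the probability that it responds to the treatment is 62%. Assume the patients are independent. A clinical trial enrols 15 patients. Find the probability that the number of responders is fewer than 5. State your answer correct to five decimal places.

0.00595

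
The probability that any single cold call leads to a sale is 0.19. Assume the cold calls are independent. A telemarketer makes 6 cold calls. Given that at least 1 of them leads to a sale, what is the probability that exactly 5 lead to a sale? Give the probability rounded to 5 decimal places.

0.00168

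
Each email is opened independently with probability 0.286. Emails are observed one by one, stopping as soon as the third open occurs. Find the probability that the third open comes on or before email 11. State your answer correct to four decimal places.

0.6501

Finishing within 11 emails ⇔ at least 3 successes in the first 11. With X ~ Binomial(11, 0.286), P(Y ≤ 11) = 1 − P(X ≤ 2).
  k=0: C(11,0)·0.286^0·0.714^11 = 0.024586
  k=1: C(11,1)·0.286^1·0.714^10 = 0.108328
  k=2: C(11,2)·0.286^2·0.714^9 = 0.216959
1 − 0.349873 = 0.650127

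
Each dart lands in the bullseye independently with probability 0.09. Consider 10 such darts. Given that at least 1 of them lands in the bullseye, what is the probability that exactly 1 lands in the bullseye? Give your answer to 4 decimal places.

X ~ Binomial(10, 0.09). Want P(X=1 | X≥1) = P(X=1) / P(X≥1).
P(X=1) = C(10,1)·0.09^1·0.91^9 = 0.385137
P(X≥1) = 1 − 0.389416 = 0.610584
Ratio = 0.385137 / 0.610584 = 0.630768

0.6308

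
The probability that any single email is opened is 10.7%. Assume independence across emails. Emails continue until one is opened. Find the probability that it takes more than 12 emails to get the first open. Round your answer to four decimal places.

0.2572

Y = number of emails to the first success; geometric, p = 0.107.
P(Y > 12) = P(first 12 all fail) = (1−p)^12 = 0.257168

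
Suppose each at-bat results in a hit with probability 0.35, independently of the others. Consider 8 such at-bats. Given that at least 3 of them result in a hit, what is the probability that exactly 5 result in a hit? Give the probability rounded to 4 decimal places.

0.1412

X ~ Binomial(8, 0.35). Want P(X=5 | X≥3) = P(X=5) / P(X≥3).
P(X=5) = C(8,5)·0.35^5·0.65^3 = 0.080773
P(X≥3) = 1 − 0.031864 − 0.137262 − 0.258687 = 0.572186
Ratio = 0.080773 / 0.572186 = 0.141166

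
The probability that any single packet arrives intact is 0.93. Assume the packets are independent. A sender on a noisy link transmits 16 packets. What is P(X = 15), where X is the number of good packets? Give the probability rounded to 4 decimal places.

0.3771

X ~ Binomial(n=16, p=0.93).
P(X=15) = C(16,15) · p^15 · (1−p)^1
= 16 · 0.3367 · 0.07 = 0.377105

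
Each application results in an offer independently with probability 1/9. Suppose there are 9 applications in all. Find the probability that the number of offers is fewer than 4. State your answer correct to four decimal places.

0.9879

X ~ Binomial(9, 0.111111); P(X ≤ 3) = Σ C(9,k) p^k (1−p)^(9−k) over k:
  k=0: C(9,0)·0.111111^0·0.888889^9 = 0.346439
  k=1: C(9,1)·0.111111^1·0.888889^8 = 0.389744
  k=2: C(9,2)·0.111111^2·0.888889^7 = 0.194872
  k=3: C(9,3)·0.111111^3·0.888889^6 = 0.056838
Total = 0.987894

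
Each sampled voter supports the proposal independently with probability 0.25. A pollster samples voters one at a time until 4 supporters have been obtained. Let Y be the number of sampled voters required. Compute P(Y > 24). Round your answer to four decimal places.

0.1150

Needing more than 24 sampled voters ⇔ fewer than 4 successes in the first 24. With X ~ Binomial(24, 0.25), P(Y > 24) = P(X ≤ 3).
  k=0: C(24,0)·0.25^0·0.75^24 = 0.001003
  k=1: C(24,1)·0.25^1·0.75^23 = 0.008027
  k=2: C(24,2)·0.25^2·0.75^22 = 0.030771
  k=3: C(24,3)·0.25^3·0.75^21 = 0.075217
P(X ≤ 3) = 0.115018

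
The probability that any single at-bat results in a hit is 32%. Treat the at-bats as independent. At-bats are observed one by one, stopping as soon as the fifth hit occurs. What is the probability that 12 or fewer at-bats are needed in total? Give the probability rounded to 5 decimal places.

0.33077

Finishing within 12 at-bats ⇔ at least 5 successes in the first 12. With X ~ Binomial(12, 0.32), P(Y ≤ 12) = 1 − P(X ≤ 4).
  k=0: C(12,0)·0.32^0·0.68^12 = 0.0097748
  k=1: C(12,1)·0.32^1·0.68^11 = 0.0551988
  k=2: C(12,2)·0.32^2·0.68^10 = 0.1428674
  k=3: C(12,3)·0.32^3·0.68^9 = 0.2241057
  k=4: C(12,4)·0.32^4·0.68^8 = 0.2372883
1 − 0.6692349 = 0.3307651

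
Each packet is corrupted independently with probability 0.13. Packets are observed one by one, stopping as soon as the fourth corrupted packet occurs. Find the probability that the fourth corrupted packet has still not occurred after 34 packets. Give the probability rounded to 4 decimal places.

Needing more than 34 packets ⇔ fewer than 4 successes in the first 34. With X ~ Binomial(34, 0.13), P(Y > 34) = P(X ≤ 3).
  k=0: C(34,0)·0.13^0·0.87^34 = 0.008783
  k=1: C(34,1)·0.13^1·0.87^33 = 0.044623
  k=2: C(34,2)·0.13^2·0.87^32 = 0.110018
  k=3: C(34,3)·0.13^3·0.87^31 = 0.175355
P(X ≤ 3) = 0.338780

0.3388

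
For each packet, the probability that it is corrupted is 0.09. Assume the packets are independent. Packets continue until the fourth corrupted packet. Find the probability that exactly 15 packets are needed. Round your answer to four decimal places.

0.0085

Y = trial on which the fourth success occurs; negative binomial, r=4, p=0.09.
P(Y=15) = C(14,3) · p^4 · (1−p)^11
= 364 · 6.561e-05 · 0.35437 = 0.008463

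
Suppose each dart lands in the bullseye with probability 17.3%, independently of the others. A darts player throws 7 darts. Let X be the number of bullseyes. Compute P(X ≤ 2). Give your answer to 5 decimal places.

X ~ Binomial(7, 0.173); P(X ≤ 2) = Σ C(7,k) p^k (1−p)^(7−k) over k:
  k=0: C(7,0)·0.173^0·0.827^7 = 0.2645688
  k=1: C(7,1)·0.173^1·0.827^6 = 0.3874157
  k=2: C(7,2)·0.173^2·0.827^5 = 0.2431303
Total = 0.8951147

0.89511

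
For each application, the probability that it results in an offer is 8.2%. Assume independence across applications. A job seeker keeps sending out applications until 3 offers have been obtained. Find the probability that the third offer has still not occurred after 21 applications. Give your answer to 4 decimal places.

0.7548

Needing more than 21 applications ⇔ fewer than 3 successes in the first 21. With X ~ Binomial(21, 0.082), P(Y > 21) = P(X ≤ 2).
  k=0: C(21,0)·0.082^0·0.918^21 = 0.165843
  k=1: C(21,1)·0.082^1·0.918^20 = 0.311091
  k=2: C(21,2)·0.082^2·0.918^19 = 0.277880
P(X ≤ 2) = 0.754814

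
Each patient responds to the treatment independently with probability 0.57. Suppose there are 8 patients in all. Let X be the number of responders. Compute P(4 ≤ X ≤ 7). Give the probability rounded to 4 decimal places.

0.7653

X ~ Binomial(8, 0.57); P(4 ≤ X ≤ 7) = Σ C(8,k) p^k (1−p)^(8−k) over k:
  k=4: C(8,4)·0.57^4·0.43^4 = 0.252622
  k=5: C(8,5)·0.57^5·0.43^3 = 0.267897
  k=6: C(8,6)·0.57^6·0.43^2 = 0.177560
  k=7: C(8,7)·0.57^7·0.43^1 = 0.067248
Total = 0.765327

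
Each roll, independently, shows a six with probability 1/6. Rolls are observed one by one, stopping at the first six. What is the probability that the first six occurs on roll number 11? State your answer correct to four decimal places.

Geometric (trials to first success), p = 0.166667.
P(Y = 11) = (1−p)^10 · p = 0.16151 · 0.166667 = 0.026918

0.0269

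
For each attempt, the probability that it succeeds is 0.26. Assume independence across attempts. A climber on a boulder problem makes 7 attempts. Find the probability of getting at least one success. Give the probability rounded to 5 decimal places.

P(at least one) = 1 − P(none) = 1 − (1 − 0.26)^7
= 1 − 0.1215128 = 0.8784872

0.87849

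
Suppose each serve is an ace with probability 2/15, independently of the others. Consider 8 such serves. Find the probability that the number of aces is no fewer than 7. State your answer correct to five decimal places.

X ~ Binomial(8, 0.133333); P(X ≥ 7) = Σ C(8,k) p^k (1−p)^(8−k) over k:
  k=7: C(8,7)·0.133333^7·0.866667^1 = 0.0000052
  k=8: C(8,8)·0.133333^8·0.866667^0 = 0.0000001
Total = 0.0000053

0.00001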